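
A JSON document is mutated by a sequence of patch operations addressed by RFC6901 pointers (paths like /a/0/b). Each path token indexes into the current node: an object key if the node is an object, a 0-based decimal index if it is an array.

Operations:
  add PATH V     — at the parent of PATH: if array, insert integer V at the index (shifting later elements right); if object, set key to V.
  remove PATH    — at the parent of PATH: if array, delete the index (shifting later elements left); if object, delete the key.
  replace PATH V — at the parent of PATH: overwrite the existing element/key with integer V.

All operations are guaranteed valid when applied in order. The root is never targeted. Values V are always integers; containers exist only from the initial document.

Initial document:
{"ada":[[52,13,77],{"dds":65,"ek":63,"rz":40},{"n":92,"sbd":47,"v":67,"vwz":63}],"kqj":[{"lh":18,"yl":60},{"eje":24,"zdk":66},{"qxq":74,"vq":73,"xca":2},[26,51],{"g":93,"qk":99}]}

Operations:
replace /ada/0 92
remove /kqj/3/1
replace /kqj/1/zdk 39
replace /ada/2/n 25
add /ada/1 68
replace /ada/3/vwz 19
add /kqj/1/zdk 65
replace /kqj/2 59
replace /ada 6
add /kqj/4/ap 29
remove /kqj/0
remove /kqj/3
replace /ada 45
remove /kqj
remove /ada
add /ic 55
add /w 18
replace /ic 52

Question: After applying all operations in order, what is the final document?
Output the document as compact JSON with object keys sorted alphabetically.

After op 1 (replace /ada/0 92): {"ada":[92,{"dds":65,"ek":63,"rz":40},{"n":92,"sbd":47,"v":67,"vwz":63}],"kqj":[{"lh":18,"yl":60},{"eje":24,"zdk":66},{"qxq":74,"vq":73,"xca":2},[26,51],{"g":93,"qk":99}]}
After op 2 (remove /kqj/3/1): {"ada":[92,{"dds":65,"ek":63,"rz":40},{"n":92,"sbd":47,"v":67,"vwz":63}],"kqj":[{"lh":18,"yl":60},{"eje":24,"zdk":66},{"qxq":74,"vq":73,"xca":2},[26],{"g":93,"qk":99}]}
After op 3 (replace /kqj/1/zdk 39): {"ada":[92,{"dds":65,"ek":63,"rz":40},{"n":92,"sbd":47,"v":67,"vwz":63}],"kqj":[{"lh":18,"yl":60},{"eje":24,"zdk":39},{"qxq":74,"vq":73,"xca":2},[26],{"g":93,"qk":99}]}
After op 4 (replace /ada/2/n 25): {"ada":[92,{"dds":65,"ek":63,"rz":40},{"n":25,"sbd":47,"v":67,"vwz":63}],"kqj":[{"lh":18,"yl":60},{"eje":24,"zdk":39},{"qxq":74,"vq":73,"xca":2},[26],{"g":93,"qk":99}]}
After op 5 (add /ada/1 68): {"ada":[92,68,{"dds":65,"ek":63,"rz":40},{"n":25,"sbd":47,"v":67,"vwz":63}],"kqj":[{"lh":18,"yl":60},{"eje":24,"zdk":39},{"qxq":74,"vq":73,"xca":2},[26],{"g":93,"qk":99}]}
After op 6 (replace /ada/3/vwz 19): {"ada":[92,68,{"dds":65,"ek":63,"rz":40},{"n":25,"sbd":47,"v":67,"vwz":19}],"kqj":[{"lh":18,"yl":60},{"eje":24,"zdk":39},{"qxq":74,"vq":73,"xca":2},[26],{"g":93,"qk":99}]}
After op 7 (add /kqj/1/zdk 65): {"ada":[92,68,{"dds":65,"ek":63,"rz":40},{"n":25,"sbd":47,"v":67,"vwz":19}],"kqj":[{"lh":18,"yl":60},{"eje":24,"zdk":65},{"qxq":74,"vq":73,"xca":2},[26],{"g":93,"qk":99}]}
After op 8 (replace /kqj/2 59): {"ada":[92,68,{"dds":65,"ek":63,"rz":40},{"n":25,"sbd":47,"v":67,"vwz":19}],"kqj":[{"lh":18,"yl":60},{"eje":24,"zdk":65},59,[26],{"g":93,"qk":99}]}
After op 9 (replace /ada 6): {"ada":6,"kqj":[{"lh":18,"yl":60},{"eje":24,"zdk":65},59,[26],{"g":93,"qk":99}]}
After op 10 (add /kqj/4/ap 29): {"ada":6,"kqj":[{"lh":18,"yl":60},{"eje":24,"zdk":65},59,[26],{"ap":29,"g":93,"qk":99}]}
After op 11 (remove /kqj/0): {"ada":6,"kqj":[{"eje":24,"zdk":65},59,[26],{"ap":29,"g":93,"qk":99}]}
After op 12 (remove /kqj/3): {"ada":6,"kqj":[{"eje":24,"zdk":65},59,[26]]}
After op 13 (replace /ada 45): {"ada":45,"kqj":[{"eje":24,"zdk":65},59,[26]]}
After op 14 (remove /kqj): {"ada":45}
After op 15 (remove /ada): {}
After op 16 (add /ic 55): {"ic":55}
After op 17 (add /w 18): {"ic":55,"w":18}
After op 18 (replace /ic 52): {"ic":52,"w":18}

Answer: {"ic":52,"w":18}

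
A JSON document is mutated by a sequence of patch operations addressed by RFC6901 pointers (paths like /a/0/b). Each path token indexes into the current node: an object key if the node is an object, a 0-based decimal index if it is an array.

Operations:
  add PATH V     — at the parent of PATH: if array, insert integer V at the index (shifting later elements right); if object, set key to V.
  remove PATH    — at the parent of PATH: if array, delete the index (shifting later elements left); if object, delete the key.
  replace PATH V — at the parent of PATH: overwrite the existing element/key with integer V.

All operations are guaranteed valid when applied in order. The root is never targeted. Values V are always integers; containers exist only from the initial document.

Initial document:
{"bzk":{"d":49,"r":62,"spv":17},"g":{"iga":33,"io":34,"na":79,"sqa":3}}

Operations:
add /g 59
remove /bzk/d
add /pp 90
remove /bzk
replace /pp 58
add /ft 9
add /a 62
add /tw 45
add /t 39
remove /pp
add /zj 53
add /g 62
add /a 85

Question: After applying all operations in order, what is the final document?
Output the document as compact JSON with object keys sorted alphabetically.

Answer: {"a":85,"ft":9,"g":62,"t":39,"tw":45,"zj":53}

Derivation:
After op 1 (add /g 59): {"bzk":{"d":49,"r":62,"spv":17},"g":59}
After op 2 (remove /bzk/d): {"bzk":{"r":62,"spv":17},"g":59}
After op 3 (add /pp 90): {"bzk":{"r":62,"spv":17},"g":59,"pp":90}
After op 4 (remove /bzk): {"g":59,"pp":90}
After op 5 (replace /pp 58): {"g":59,"pp":58}
After op 6 (add /ft 9): {"ft":9,"g":59,"pp":58}
After op 7 (add /a 62): {"a":62,"ft":9,"g":59,"pp":58}
After op 8 (add /tw 45): {"a":62,"ft":9,"g":59,"pp":58,"tw":45}
After op 9 (add /t 39): {"a":62,"ft":9,"g":59,"pp":58,"t":39,"tw":45}
After op 10 (remove /pp): {"a":62,"ft":9,"g":59,"t":39,"tw":45}
After op 11 (add /zj 53): {"a":62,"ft":9,"g":59,"t":39,"tw":45,"zj":53}
After op 12 (add /g 62): {"a":62,"ft":9,"g":62,"t":39,"tw":45,"zj":53}
After op 13 (add /a 85): {"a":85,"ft":9,"g":62,"t":39,"tw":45,"zj":53}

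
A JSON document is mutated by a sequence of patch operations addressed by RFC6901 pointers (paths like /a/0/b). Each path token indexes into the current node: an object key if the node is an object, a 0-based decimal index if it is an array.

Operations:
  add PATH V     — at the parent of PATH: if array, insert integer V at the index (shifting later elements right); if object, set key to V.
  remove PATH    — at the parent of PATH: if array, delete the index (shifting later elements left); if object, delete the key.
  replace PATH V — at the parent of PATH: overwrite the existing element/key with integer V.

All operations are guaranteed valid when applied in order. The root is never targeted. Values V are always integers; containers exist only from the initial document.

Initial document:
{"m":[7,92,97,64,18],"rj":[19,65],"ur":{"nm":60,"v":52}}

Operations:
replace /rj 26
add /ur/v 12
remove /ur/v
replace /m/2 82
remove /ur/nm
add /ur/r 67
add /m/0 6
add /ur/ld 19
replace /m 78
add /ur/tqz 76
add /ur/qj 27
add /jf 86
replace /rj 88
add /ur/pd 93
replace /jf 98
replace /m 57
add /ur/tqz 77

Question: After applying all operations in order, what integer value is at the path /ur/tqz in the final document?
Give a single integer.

After op 1 (replace /rj 26): {"m":[7,92,97,64,18],"rj":26,"ur":{"nm":60,"v":52}}
After op 2 (add /ur/v 12): {"m":[7,92,97,64,18],"rj":26,"ur":{"nm":60,"v":12}}
After op 3 (remove /ur/v): {"m":[7,92,97,64,18],"rj":26,"ur":{"nm":60}}
After op 4 (replace /m/2 82): {"m":[7,92,82,64,18],"rj":26,"ur":{"nm":60}}
After op 5 (remove /ur/nm): {"m":[7,92,82,64,18],"rj":26,"ur":{}}
After op 6 (add /ur/r 67): {"m":[7,92,82,64,18],"rj":26,"ur":{"r":67}}
After op 7 (add /m/0 6): {"m":[6,7,92,82,64,18],"rj":26,"ur":{"r":67}}
After op 8 (add /ur/ld 19): {"m":[6,7,92,82,64,18],"rj":26,"ur":{"ld":19,"r":67}}
After op 9 (replace /m 78): {"m":78,"rj":26,"ur":{"ld":19,"r":67}}
After op 10 (add /ur/tqz 76): {"m":78,"rj":26,"ur":{"ld":19,"r":67,"tqz":76}}
After op 11 (add /ur/qj 27): {"m":78,"rj":26,"ur":{"ld":19,"qj":27,"r":67,"tqz":76}}
After op 12 (add /jf 86): {"jf":86,"m":78,"rj":26,"ur":{"ld":19,"qj":27,"r":67,"tqz":76}}
After op 13 (replace /rj 88): {"jf":86,"m":78,"rj":88,"ur":{"ld":19,"qj":27,"r":67,"tqz":76}}
After op 14 (add /ur/pd 93): {"jf":86,"m":78,"rj":88,"ur":{"ld":19,"pd":93,"qj":27,"r":67,"tqz":76}}
After op 15 (replace /jf 98): {"jf":98,"m":78,"rj":88,"ur":{"ld":19,"pd":93,"qj":27,"r":67,"tqz":76}}
After op 16 (replace /m 57): {"jf":98,"m":57,"rj":88,"ur":{"ld":19,"pd":93,"qj":27,"r":67,"tqz":76}}
After op 17 (add /ur/tqz 77): {"jf":98,"m":57,"rj":88,"ur":{"ld":19,"pd":93,"qj":27,"r":67,"tqz":77}}
Value at /ur/tqz: 77

Answer: 77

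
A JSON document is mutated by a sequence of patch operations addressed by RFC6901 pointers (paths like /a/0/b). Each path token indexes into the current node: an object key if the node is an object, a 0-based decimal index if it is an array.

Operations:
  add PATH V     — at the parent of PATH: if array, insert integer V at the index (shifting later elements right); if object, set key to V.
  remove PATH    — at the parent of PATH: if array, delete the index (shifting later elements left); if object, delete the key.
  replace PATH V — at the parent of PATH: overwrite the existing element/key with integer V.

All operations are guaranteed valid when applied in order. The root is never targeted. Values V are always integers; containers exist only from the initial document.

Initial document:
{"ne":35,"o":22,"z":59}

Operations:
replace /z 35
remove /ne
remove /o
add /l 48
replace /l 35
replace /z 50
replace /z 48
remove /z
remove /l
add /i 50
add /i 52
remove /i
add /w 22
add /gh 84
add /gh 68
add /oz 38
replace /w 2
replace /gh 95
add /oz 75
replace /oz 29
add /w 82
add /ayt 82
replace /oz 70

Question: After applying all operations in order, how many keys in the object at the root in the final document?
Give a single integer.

After op 1 (replace /z 35): {"ne":35,"o":22,"z":35}
After op 2 (remove /ne): {"o":22,"z":35}
After op 3 (remove /o): {"z":35}
After op 4 (add /l 48): {"l":48,"z":35}
After op 5 (replace /l 35): {"l":35,"z":35}
After op 6 (replace /z 50): {"l":35,"z":50}
After op 7 (replace /z 48): {"l":35,"z":48}
After op 8 (remove /z): {"l":35}
After op 9 (remove /l): {}
After op 10 (add /i 50): {"i":50}
After op 11 (add /i 52): {"i":52}
After op 12 (remove /i): {}
After op 13 (add /w 22): {"w":22}
After op 14 (add /gh 84): {"gh":84,"w":22}
After op 15 (add /gh 68): {"gh":68,"w":22}
After op 16 (add /oz 38): {"gh":68,"oz":38,"w":22}
After op 17 (replace /w 2): {"gh":68,"oz":38,"w":2}
After op 18 (replace /gh 95): {"gh":95,"oz":38,"w":2}
After op 19 (add /oz 75): {"gh":95,"oz":75,"w":2}
After op 20 (replace /oz 29): {"gh":95,"oz":29,"w":2}
After op 21 (add /w 82): {"gh":95,"oz":29,"w":82}
After op 22 (add /ayt 82): {"ayt":82,"gh":95,"oz":29,"w":82}
After op 23 (replace /oz 70): {"ayt":82,"gh":95,"oz":70,"w":82}
Size at the root: 4

Answer: 4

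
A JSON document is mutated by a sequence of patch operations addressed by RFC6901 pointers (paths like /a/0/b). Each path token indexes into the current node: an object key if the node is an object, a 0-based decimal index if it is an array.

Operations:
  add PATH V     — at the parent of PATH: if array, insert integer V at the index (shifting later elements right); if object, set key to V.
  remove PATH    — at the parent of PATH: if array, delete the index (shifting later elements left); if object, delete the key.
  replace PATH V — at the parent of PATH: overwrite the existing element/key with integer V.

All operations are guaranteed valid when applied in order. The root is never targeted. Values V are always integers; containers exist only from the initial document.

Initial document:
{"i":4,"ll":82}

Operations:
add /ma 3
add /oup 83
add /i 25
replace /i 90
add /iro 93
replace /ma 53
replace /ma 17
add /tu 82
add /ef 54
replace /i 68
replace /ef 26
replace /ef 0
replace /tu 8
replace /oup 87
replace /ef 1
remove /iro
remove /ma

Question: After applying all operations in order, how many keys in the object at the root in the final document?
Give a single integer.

After op 1 (add /ma 3): {"i":4,"ll":82,"ma":3}
After op 2 (add /oup 83): {"i":4,"ll":82,"ma":3,"oup":83}
After op 3 (add /i 25): {"i":25,"ll":82,"ma":3,"oup":83}
After op 4 (replace /i 90): {"i":90,"ll":82,"ma":3,"oup":83}
After op 5 (add /iro 93): {"i":90,"iro":93,"ll":82,"ma":3,"oup":83}
After op 6 (replace /ma 53): {"i":90,"iro":93,"ll":82,"ma":53,"oup":83}
After op 7 (replace /ma 17): {"i":90,"iro":93,"ll":82,"ma":17,"oup":83}
After op 8 (add /tu 82): {"i":90,"iro":93,"ll":82,"ma":17,"oup":83,"tu":82}
After op 9 (add /ef 54): {"ef":54,"i":90,"iro":93,"ll":82,"ma":17,"oup":83,"tu":82}
After op 10 (replace /i 68): {"ef":54,"i":68,"iro":93,"ll":82,"ma":17,"oup":83,"tu":82}
After op 11 (replace /ef 26): {"ef":26,"i":68,"iro":93,"ll":82,"ma":17,"oup":83,"tu":82}
After op 12 (replace /ef 0): {"ef":0,"i":68,"iro":93,"ll":82,"ma":17,"oup":83,"tu":82}
After op 13 (replace /tu 8): {"ef":0,"i":68,"iro":93,"ll":82,"ma":17,"oup":83,"tu":8}
After op 14 (replace /oup 87): {"ef":0,"i":68,"iro":93,"ll":82,"ma":17,"oup":87,"tu":8}
After op 15 (replace /ef 1): {"ef":1,"i":68,"iro":93,"ll":82,"ma":17,"oup":87,"tu":8}
After op 16 (remove /iro): {"ef":1,"i":68,"ll":82,"ma":17,"oup":87,"tu":8}
After op 17 (remove /ma): {"ef":1,"i":68,"ll":82,"oup":87,"tu":8}
Size at the root: 5

Answer: 5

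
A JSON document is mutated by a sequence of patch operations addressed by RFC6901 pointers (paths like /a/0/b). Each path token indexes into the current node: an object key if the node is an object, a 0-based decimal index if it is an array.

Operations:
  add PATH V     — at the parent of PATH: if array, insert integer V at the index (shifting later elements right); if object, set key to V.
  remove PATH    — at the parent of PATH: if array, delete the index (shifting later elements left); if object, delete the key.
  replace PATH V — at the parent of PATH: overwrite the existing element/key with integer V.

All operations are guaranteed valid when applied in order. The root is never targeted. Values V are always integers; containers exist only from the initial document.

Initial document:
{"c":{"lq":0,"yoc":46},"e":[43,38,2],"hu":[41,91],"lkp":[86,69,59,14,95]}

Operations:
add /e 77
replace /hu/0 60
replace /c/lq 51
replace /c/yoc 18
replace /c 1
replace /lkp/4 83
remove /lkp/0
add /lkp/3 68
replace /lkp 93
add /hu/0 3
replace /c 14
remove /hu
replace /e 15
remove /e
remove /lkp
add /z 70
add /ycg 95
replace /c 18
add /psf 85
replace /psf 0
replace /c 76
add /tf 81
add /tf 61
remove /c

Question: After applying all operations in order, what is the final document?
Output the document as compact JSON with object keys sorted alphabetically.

After op 1 (add /e 77): {"c":{"lq":0,"yoc":46},"e":77,"hu":[41,91],"lkp":[86,69,59,14,95]}
After op 2 (replace /hu/0 60): {"c":{"lq":0,"yoc":46},"e":77,"hu":[60,91],"lkp":[86,69,59,14,95]}
After op 3 (replace /c/lq 51): {"c":{"lq":51,"yoc":46},"e":77,"hu":[60,91],"lkp":[86,69,59,14,95]}
After op 4 (replace /c/yoc 18): {"c":{"lq":51,"yoc":18},"e":77,"hu":[60,91],"lkp":[86,69,59,14,95]}
After op 5 (replace /c 1): {"c":1,"e":77,"hu":[60,91],"lkp":[86,69,59,14,95]}
After op 6 (replace /lkp/4 83): {"c":1,"e":77,"hu":[60,91],"lkp":[86,69,59,14,83]}
After op 7 (remove /lkp/0): {"c":1,"e":77,"hu":[60,91],"lkp":[69,59,14,83]}
After op 8 (add /lkp/3 68): {"c":1,"e":77,"hu":[60,91],"lkp":[69,59,14,68,83]}
After op 9 (replace /lkp 93): {"c":1,"e":77,"hu":[60,91],"lkp":93}
After op 10 (add /hu/0 3): {"c":1,"e":77,"hu":[3,60,91],"lkp":93}
After op 11 (replace /c 14): {"c":14,"e":77,"hu":[3,60,91],"lkp":93}
After op 12 (remove /hu): {"c":14,"e":77,"lkp":93}
After op 13 (replace /e 15): {"c":14,"e":15,"lkp":93}
After op 14 (remove /e): {"c":14,"lkp":93}
After op 15 (remove /lkp): {"c":14}
After op 16 (add /z 70): {"c":14,"z":70}
After op 17 (add /ycg 95): {"c":14,"ycg":95,"z":70}
After op 18 (replace /c 18): {"c":18,"ycg":95,"z":70}
After op 19 (add /psf 85): {"c":18,"psf":85,"ycg":95,"z":70}
After op 20 (replace /psf 0): {"c":18,"psf":0,"ycg":95,"z":70}
After op 21 (replace /c 76): {"c":76,"psf":0,"ycg":95,"z":70}
After op 22 (add /tf 81): {"c":76,"psf":0,"tf":81,"ycg":95,"z":70}
After op 23 (add /tf 61): {"c":76,"psf":0,"tf":61,"ycg":95,"z":70}
After op 24 (remove /c): {"psf":0,"tf":61,"ycg":95,"z":70}

Answer: {"psf":0,"tf":61,"ycg":95,"z":70}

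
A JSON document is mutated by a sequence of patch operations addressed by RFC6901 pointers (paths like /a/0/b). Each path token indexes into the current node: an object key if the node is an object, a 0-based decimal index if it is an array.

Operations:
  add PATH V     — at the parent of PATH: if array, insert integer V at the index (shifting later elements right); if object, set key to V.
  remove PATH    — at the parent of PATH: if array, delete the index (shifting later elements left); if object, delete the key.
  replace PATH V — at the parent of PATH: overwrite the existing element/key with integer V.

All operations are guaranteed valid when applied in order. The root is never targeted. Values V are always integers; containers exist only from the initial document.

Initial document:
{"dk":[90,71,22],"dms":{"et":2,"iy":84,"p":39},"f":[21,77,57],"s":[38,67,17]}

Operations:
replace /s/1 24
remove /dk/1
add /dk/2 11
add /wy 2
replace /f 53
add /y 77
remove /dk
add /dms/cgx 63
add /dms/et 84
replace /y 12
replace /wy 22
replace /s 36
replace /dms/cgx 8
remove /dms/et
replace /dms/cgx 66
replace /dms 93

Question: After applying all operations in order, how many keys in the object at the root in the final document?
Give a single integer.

After op 1 (replace /s/1 24): {"dk":[90,71,22],"dms":{"et":2,"iy":84,"p":39},"f":[21,77,57],"s":[38,24,17]}
After op 2 (remove /dk/1): {"dk":[90,22],"dms":{"et":2,"iy":84,"p":39},"f":[21,77,57],"s":[38,24,17]}
After op 3 (add /dk/2 11): {"dk":[90,22,11],"dms":{"et":2,"iy":84,"p":39},"f":[21,77,57],"s":[38,24,17]}
After op 4 (add /wy 2): {"dk":[90,22,11],"dms":{"et":2,"iy":84,"p":39},"f":[21,77,57],"s":[38,24,17],"wy":2}
After op 5 (replace /f 53): {"dk":[90,22,11],"dms":{"et":2,"iy":84,"p":39},"f":53,"s":[38,24,17],"wy":2}
After op 6 (add /y 77): {"dk":[90,22,11],"dms":{"et":2,"iy":84,"p":39},"f":53,"s":[38,24,17],"wy":2,"y":77}
After op 7 (remove /dk): {"dms":{"et":2,"iy":84,"p":39},"f":53,"s":[38,24,17],"wy":2,"y":77}
After op 8 (add /dms/cgx 63): {"dms":{"cgx":63,"et":2,"iy":84,"p":39},"f":53,"s":[38,24,17],"wy":2,"y":77}
After op 9 (add /dms/et 84): {"dms":{"cgx":63,"et":84,"iy":84,"p":39},"f":53,"s":[38,24,17],"wy":2,"y":77}
After op 10 (replace /y 12): {"dms":{"cgx":63,"et":84,"iy":84,"p":39},"f":53,"s":[38,24,17],"wy":2,"y":12}
After op 11 (replace /wy 22): {"dms":{"cgx":63,"et":84,"iy":84,"p":39},"f":53,"s":[38,24,17],"wy":22,"y":12}
After op 12 (replace /s 36): {"dms":{"cgx":63,"et":84,"iy":84,"p":39},"f":53,"s":36,"wy":22,"y":12}
After op 13 (replace /dms/cgx 8): {"dms":{"cgx":8,"et":84,"iy":84,"p":39},"f":53,"s":36,"wy":22,"y":12}
After op 14 (remove /dms/et): {"dms":{"cgx":8,"iy":84,"p":39},"f":53,"s":36,"wy":22,"y":12}
After op 15 (replace /dms/cgx 66): {"dms":{"cgx":66,"iy":84,"p":39},"f":53,"s":36,"wy":22,"y":12}
After op 16 (replace /dms 93): {"dms":93,"f":53,"s":36,"wy":22,"y":12}
Size at the root: 5

Answer: 5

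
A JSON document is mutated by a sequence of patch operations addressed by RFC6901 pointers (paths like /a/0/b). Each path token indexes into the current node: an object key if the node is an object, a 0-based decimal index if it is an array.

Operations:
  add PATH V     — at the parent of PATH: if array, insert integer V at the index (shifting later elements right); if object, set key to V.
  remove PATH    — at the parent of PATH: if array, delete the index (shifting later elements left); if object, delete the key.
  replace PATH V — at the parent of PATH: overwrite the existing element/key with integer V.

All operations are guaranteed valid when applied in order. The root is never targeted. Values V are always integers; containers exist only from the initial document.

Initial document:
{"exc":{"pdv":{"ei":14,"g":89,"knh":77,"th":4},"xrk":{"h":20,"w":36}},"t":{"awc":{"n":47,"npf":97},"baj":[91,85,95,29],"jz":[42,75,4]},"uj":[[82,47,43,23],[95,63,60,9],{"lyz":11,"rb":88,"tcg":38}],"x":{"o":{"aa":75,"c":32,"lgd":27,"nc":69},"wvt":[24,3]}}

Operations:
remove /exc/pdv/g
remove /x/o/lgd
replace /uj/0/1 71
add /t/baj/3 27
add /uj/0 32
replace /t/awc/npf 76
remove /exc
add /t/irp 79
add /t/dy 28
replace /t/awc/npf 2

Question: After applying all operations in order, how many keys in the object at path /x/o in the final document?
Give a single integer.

Answer: 3

Derivation:
After op 1 (remove /exc/pdv/g): {"exc":{"pdv":{"ei":14,"knh":77,"th":4},"xrk":{"h":20,"w":36}},"t":{"awc":{"n":47,"npf":97},"baj":[91,85,95,29],"jz":[42,75,4]},"uj":[[82,47,43,23],[95,63,60,9],{"lyz":11,"rb":88,"tcg":38}],"x":{"o":{"aa":75,"c":32,"lgd":27,"nc":69},"wvt":[24,3]}}
After op 2 (remove /x/o/lgd): {"exc":{"pdv":{"ei":14,"knh":77,"th":4},"xrk":{"h":20,"w":36}},"t":{"awc":{"n":47,"npf":97},"baj":[91,85,95,29],"jz":[42,75,4]},"uj":[[82,47,43,23],[95,63,60,9],{"lyz":11,"rb":88,"tcg":38}],"x":{"o":{"aa":75,"c":32,"nc":69},"wvt":[24,3]}}
After op 3 (replace /uj/0/1 71): {"exc":{"pdv":{"ei":14,"knh":77,"th":4},"xrk":{"h":20,"w":36}},"t":{"awc":{"n":47,"npf":97},"baj":[91,85,95,29],"jz":[42,75,4]},"uj":[[82,71,43,23],[95,63,60,9],{"lyz":11,"rb":88,"tcg":38}],"x":{"o":{"aa":75,"c":32,"nc":69},"wvt":[24,3]}}
After op 4 (add /t/baj/3 27): {"exc":{"pdv":{"ei":14,"knh":77,"th":4},"xrk":{"h":20,"w":36}},"t":{"awc":{"n":47,"npf":97},"baj":[91,85,95,27,29],"jz":[42,75,4]},"uj":[[82,71,43,23],[95,63,60,9],{"lyz":11,"rb":88,"tcg":38}],"x":{"o":{"aa":75,"c":32,"nc":69},"wvt":[24,3]}}
After op 5 (add /uj/0 32): {"exc":{"pdv":{"ei":14,"knh":77,"th":4},"xrk":{"h":20,"w":36}},"t":{"awc":{"n":47,"npf":97},"baj":[91,85,95,27,29],"jz":[42,75,4]},"uj":[32,[82,71,43,23],[95,63,60,9],{"lyz":11,"rb":88,"tcg":38}],"x":{"o":{"aa":75,"c":32,"nc":69},"wvt":[24,3]}}
After op 6 (replace /t/awc/npf 76): {"exc":{"pdv":{"ei":14,"knh":77,"th":4},"xrk":{"h":20,"w":36}},"t":{"awc":{"n":47,"npf":76},"baj":[91,85,95,27,29],"jz":[42,75,4]},"uj":[32,[82,71,43,23],[95,63,60,9],{"lyz":11,"rb":88,"tcg":38}],"x":{"o":{"aa":75,"c":32,"nc":69},"wvt":[24,3]}}
After op 7 (remove /exc): {"t":{"awc":{"n":47,"npf":76},"baj":[91,85,95,27,29],"jz":[42,75,4]},"uj":[32,[82,71,43,23],[95,63,60,9],{"lyz":11,"rb":88,"tcg":38}],"x":{"o":{"aa":75,"c":32,"nc":69},"wvt":[24,3]}}
After op 8 (add /t/irp 79): {"t":{"awc":{"n":47,"npf":76},"baj":[91,85,95,27,29],"irp":79,"jz":[42,75,4]},"uj":[32,[82,71,43,23],[95,63,60,9],{"lyz":11,"rb":88,"tcg":38}],"x":{"o":{"aa":75,"c":32,"nc":69},"wvt":[24,3]}}
After op 9 (add /t/dy 28): {"t":{"awc":{"n":47,"npf":76},"baj":[91,85,95,27,29],"dy":28,"irp":79,"jz":[42,75,4]},"uj":[32,[82,71,43,23],[95,63,60,9],{"lyz":11,"rb":88,"tcg":38}],"x":{"o":{"aa":75,"c":32,"nc":69},"wvt":[24,3]}}
After op 10 (replace /t/awc/npf 2): {"t":{"awc":{"n":47,"npf":2},"baj":[91,85,95,27,29],"dy":28,"irp":79,"jz":[42,75,4]},"uj":[32,[82,71,43,23],[95,63,60,9],{"lyz":11,"rb":88,"tcg":38}],"x":{"o":{"aa":75,"c":32,"nc":69},"wvt":[24,3]}}
Size at path /x/o: 3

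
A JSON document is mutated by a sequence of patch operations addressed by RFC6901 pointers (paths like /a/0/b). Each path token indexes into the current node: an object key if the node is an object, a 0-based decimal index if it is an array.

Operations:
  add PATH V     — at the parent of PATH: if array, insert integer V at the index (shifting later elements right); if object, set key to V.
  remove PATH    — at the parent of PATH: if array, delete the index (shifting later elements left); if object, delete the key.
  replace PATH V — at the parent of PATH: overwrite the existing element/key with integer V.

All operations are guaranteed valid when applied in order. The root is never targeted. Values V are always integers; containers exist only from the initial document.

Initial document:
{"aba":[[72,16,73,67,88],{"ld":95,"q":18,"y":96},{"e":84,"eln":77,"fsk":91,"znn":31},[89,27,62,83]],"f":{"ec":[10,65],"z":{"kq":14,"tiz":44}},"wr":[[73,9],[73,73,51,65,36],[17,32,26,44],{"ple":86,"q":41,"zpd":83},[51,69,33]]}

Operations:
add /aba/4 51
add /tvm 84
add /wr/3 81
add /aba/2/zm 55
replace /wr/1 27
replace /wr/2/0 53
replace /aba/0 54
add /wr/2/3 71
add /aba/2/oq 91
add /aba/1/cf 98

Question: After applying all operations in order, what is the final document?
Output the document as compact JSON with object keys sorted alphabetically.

After op 1 (add /aba/4 51): {"aba":[[72,16,73,67,88],{"ld":95,"q":18,"y":96},{"e":84,"eln":77,"fsk":91,"znn":31},[89,27,62,83],51],"f":{"ec":[10,65],"z":{"kq":14,"tiz":44}},"wr":[[73,9],[73,73,51,65,36],[17,32,26,44],{"ple":86,"q":41,"zpd":83},[51,69,33]]}
After op 2 (add /tvm 84): {"aba":[[72,16,73,67,88],{"ld":95,"q":18,"y":96},{"e":84,"eln":77,"fsk":91,"znn":31},[89,27,62,83],51],"f":{"ec":[10,65],"z":{"kq":14,"tiz":44}},"tvm":84,"wr":[[73,9],[73,73,51,65,36],[17,32,26,44],{"ple":86,"q":41,"zpd":83},[51,69,33]]}
After op 3 (add /wr/3 81): {"aba":[[72,16,73,67,88],{"ld":95,"q":18,"y":96},{"e":84,"eln":77,"fsk":91,"znn":31},[89,27,62,83],51],"f":{"ec":[10,65],"z":{"kq":14,"tiz":44}},"tvm":84,"wr":[[73,9],[73,73,51,65,36],[17,32,26,44],81,{"ple":86,"q":41,"zpd":83},[51,69,33]]}
After op 4 (add /aba/2/zm 55): {"aba":[[72,16,73,67,88],{"ld":95,"q":18,"y":96},{"e":84,"eln":77,"fsk":91,"zm":55,"znn":31},[89,27,62,83],51],"f":{"ec":[10,65],"z":{"kq":14,"tiz":44}},"tvm":84,"wr":[[73,9],[73,73,51,65,36],[17,32,26,44],81,{"ple":86,"q":41,"zpd":83},[51,69,33]]}
After op 5 (replace /wr/1 27): {"aba":[[72,16,73,67,88],{"ld":95,"q":18,"y":96},{"e":84,"eln":77,"fsk":91,"zm":55,"znn":31},[89,27,62,83],51],"f":{"ec":[10,65],"z":{"kq":14,"tiz":44}},"tvm":84,"wr":[[73,9],27,[17,32,26,44],81,{"ple":86,"q":41,"zpd":83},[51,69,33]]}
After op 6 (replace /wr/2/0 53): {"aba":[[72,16,73,67,88],{"ld":95,"q":18,"y":96},{"e":84,"eln":77,"fsk":91,"zm":55,"znn":31},[89,27,62,83],51],"f":{"ec":[10,65],"z":{"kq":14,"tiz":44}},"tvm":84,"wr":[[73,9],27,[53,32,26,44],81,{"ple":86,"q":41,"zpd":83},[51,69,33]]}
After op 7 (replace /aba/0 54): {"aba":[54,{"ld":95,"q":18,"y":96},{"e":84,"eln":77,"fsk":91,"zm":55,"znn":31},[89,27,62,83],51],"f":{"ec":[10,65],"z":{"kq":14,"tiz":44}},"tvm":84,"wr":[[73,9],27,[53,32,26,44],81,{"ple":86,"q":41,"zpd":83},[51,69,33]]}
After op 8 (add /wr/2/3 71): {"aba":[54,{"ld":95,"q":18,"y":96},{"e":84,"eln":77,"fsk":91,"zm":55,"znn":31},[89,27,62,83],51],"f":{"ec":[10,65],"z":{"kq":14,"tiz":44}},"tvm":84,"wr":[[73,9],27,[53,32,26,71,44],81,{"ple":86,"q":41,"zpd":83},[51,69,33]]}
After op 9 (add /aba/2/oq 91): {"aba":[54,{"ld":95,"q":18,"y":96},{"e":84,"eln":77,"fsk":91,"oq":91,"zm":55,"znn":31},[89,27,62,83],51],"f":{"ec":[10,65],"z":{"kq":14,"tiz":44}},"tvm":84,"wr":[[73,9],27,[53,32,26,71,44],81,{"ple":86,"q":41,"zpd":83},[51,69,33]]}
After op 10 (add /aba/1/cf 98): {"aba":[54,{"cf":98,"ld":95,"q":18,"y":96},{"e":84,"eln":77,"fsk":91,"oq":91,"zm":55,"znn":31},[89,27,62,83],51],"f":{"ec":[10,65],"z":{"kq":14,"tiz":44}},"tvm":84,"wr":[[73,9],27,[53,32,26,71,44],81,{"ple":86,"q":41,"zpd":83},[51,69,33]]}

Answer: {"aba":[54,{"cf":98,"ld":95,"q":18,"y":96},{"e":84,"eln":77,"fsk":91,"oq":91,"zm":55,"znn":31},[89,27,62,83],51],"f":{"ec":[10,65],"z":{"kq":14,"tiz":44}},"tvm":84,"wr":[[73,9],27,[53,32,26,71,44],81,{"ple":86,"q":41,"zpd":83},[51,69,33]]}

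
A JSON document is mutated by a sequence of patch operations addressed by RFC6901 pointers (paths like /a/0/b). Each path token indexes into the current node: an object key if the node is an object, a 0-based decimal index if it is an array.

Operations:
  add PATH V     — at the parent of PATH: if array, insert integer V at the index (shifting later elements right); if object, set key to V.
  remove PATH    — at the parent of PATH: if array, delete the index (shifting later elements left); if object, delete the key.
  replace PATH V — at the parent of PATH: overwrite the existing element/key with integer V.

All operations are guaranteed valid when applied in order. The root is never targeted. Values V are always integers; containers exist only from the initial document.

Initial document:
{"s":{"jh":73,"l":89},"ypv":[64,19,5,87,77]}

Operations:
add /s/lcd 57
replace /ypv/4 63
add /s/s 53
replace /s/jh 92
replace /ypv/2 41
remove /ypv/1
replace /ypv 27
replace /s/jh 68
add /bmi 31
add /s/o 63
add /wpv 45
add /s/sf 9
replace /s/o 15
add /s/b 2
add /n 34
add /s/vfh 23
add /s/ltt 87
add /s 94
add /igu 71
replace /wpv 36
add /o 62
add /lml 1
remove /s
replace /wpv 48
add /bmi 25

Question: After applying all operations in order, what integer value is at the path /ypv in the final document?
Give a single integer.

Answer: 27

Derivation:
After op 1 (add /s/lcd 57): {"s":{"jh":73,"l":89,"lcd":57},"ypv":[64,19,5,87,77]}
After op 2 (replace /ypv/4 63): {"s":{"jh":73,"l":89,"lcd":57},"ypv":[64,19,5,87,63]}
After op 3 (add /s/s 53): {"s":{"jh":73,"l":89,"lcd":57,"s":53},"ypv":[64,19,5,87,63]}
After op 4 (replace /s/jh 92): {"s":{"jh":92,"l":89,"lcd":57,"s":53},"ypv":[64,19,5,87,63]}
After op 5 (replace /ypv/2 41): {"s":{"jh":92,"l":89,"lcd":57,"s":53},"ypv":[64,19,41,87,63]}
After op 6 (remove /ypv/1): {"s":{"jh":92,"l":89,"lcd":57,"s":53},"ypv":[64,41,87,63]}
After op 7 (replace /ypv 27): {"s":{"jh":92,"l":89,"lcd":57,"s":53},"ypv":27}
After op 8 (replace /s/jh 68): {"s":{"jh":68,"l":89,"lcd":57,"s":53},"ypv":27}
After op 9 (add /bmi 31): {"bmi":31,"s":{"jh":68,"l":89,"lcd":57,"s":53},"ypv":27}
After op 10 (add /s/o 63): {"bmi":31,"s":{"jh":68,"l":89,"lcd":57,"o":63,"s":53},"ypv":27}
After op 11 (add /wpv 45): {"bmi":31,"s":{"jh":68,"l":89,"lcd":57,"o":63,"s":53},"wpv":45,"ypv":27}
After op 12 (add /s/sf 9): {"bmi":31,"s":{"jh":68,"l":89,"lcd":57,"o":63,"s":53,"sf":9},"wpv":45,"ypv":27}
After op 13 (replace /s/o 15): {"bmi":31,"s":{"jh":68,"l":89,"lcd":57,"o":15,"s":53,"sf":9},"wpv":45,"ypv":27}
After op 14 (add /s/b 2): {"bmi":31,"s":{"b":2,"jh":68,"l":89,"lcd":57,"o":15,"s":53,"sf":9},"wpv":45,"ypv":27}
After op 15 (add /n 34): {"bmi":31,"n":34,"s":{"b":2,"jh":68,"l":89,"lcd":57,"o":15,"s":53,"sf":9},"wpv":45,"ypv":27}
After op 16 (add /s/vfh 23): {"bmi":31,"n":34,"s":{"b":2,"jh":68,"l":89,"lcd":57,"o":15,"s":53,"sf":9,"vfh":23},"wpv":45,"ypv":27}
After op 17 (add /s/ltt 87): {"bmi":31,"n":34,"s":{"b":2,"jh":68,"l":89,"lcd":57,"ltt":87,"o":15,"s":53,"sf":9,"vfh":23},"wpv":45,"ypv":27}
After op 18 (add /s 94): {"bmi":31,"n":34,"s":94,"wpv":45,"ypv":27}
After op 19 (add /igu 71): {"bmi":31,"igu":71,"n":34,"s":94,"wpv":45,"ypv":27}
After op 20 (replace /wpv 36): {"bmi":31,"igu":71,"n":34,"s":94,"wpv":36,"ypv":27}
After op 21 (add /o 62): {"bmi":31,"igu":71,"n":34,"o":62,"s":94,"wpv":36,"ypv":27}
After op 22 (add /lml 1): {"bmi":31,"igu":71,"lml":1,"n":34,"o":62,"s":94,"wpv":36,"ypv":27}
After op 23 (remove /s): {"bmi":31,"igu":71,"lml":1,"n":34,"o":62,"wpv":36,"ypv":27}
After op 24 (replace /wpv 48): {"bmi":31,"igu":71,"lml":1,"n":34,"o":62,"wpv":48,"ypv":27}
After op 25 (add /bmi 25): {"bmi":25,"igu":71,"lml":1,"n":34,"o":62,"wpv":48,"ypv":27}
Value at /ypv: 27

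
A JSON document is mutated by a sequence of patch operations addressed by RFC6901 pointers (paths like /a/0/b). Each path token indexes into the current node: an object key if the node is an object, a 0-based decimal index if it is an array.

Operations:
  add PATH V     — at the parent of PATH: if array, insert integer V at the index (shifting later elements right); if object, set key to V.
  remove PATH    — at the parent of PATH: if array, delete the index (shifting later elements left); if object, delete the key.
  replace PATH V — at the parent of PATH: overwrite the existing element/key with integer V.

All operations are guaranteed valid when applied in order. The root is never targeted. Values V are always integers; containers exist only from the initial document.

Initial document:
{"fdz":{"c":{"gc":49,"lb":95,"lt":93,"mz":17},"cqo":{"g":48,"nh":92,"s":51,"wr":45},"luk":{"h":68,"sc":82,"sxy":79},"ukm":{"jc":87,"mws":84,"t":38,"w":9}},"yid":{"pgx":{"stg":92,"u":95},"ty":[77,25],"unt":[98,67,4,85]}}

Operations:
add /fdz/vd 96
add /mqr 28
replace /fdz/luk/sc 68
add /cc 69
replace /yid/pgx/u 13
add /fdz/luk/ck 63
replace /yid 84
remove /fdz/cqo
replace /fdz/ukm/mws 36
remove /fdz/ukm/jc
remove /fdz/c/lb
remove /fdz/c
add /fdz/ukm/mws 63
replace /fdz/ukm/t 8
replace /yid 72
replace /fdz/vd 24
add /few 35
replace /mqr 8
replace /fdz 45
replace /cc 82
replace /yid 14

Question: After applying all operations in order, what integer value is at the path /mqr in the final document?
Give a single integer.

Answer: 8

Derivation:
After op 1 (add /fdz/vd 96): {"fdz":{"c":{"gc":49,"lb":95,"lt":93,"mz":17},"cqo":{"g":48,"nh":92,"s":51,"wr":45},"luk":{"h":68,"sc":82,"sxy":79},"ukm":{"jc":87,"mws":84,"t":38,"w":9},"vd":96},"yid":{"pgx":{"stg":92,"u":95},"ty":[77,25],"unt":[98,67,4,85]}}
After op 2 (add /mqr 28): {"fdz":{"c":{"gc":49,"lb":95,"lt":93,"mz":17},"cqo":{"g":48,"nh":92,"s":51,"wr":45},"luk":{"h":68,"sc":82,"sxy":79},"ukm":{"jc":87,"mws":84,"t":38,"w":9},"vd":96},"mqr":28,"yid":{"pgx":{"stg":92,"u":95},"ty":[77,25],"unt":[98,67,4,85]}}
After op 3 (replace /fdz/luk/sc 68): {"fdz":{"c":{"gc":49,"lb":95,"lt":93,"mz":17},"cqo":{"g":48,"nh":92,"s":51,"wr":45},"luk":{"h":68,"sc":68,"sxy":79},"ukm":{"jc":87,"mws":84,"t":38,"w":9},"vd":96},"mqr":28,"yid":{"pgx":{"stg":92,"u":95},"ty":[77,25],"unt":[98,67,4,85]}}
After op 4 (add /cc 69): {"cc":69,"fdz":{"c":{"gc":49,"lb":95,"lt":93,"mz":17},"cqo":{"g":48,"nh":92,"s":51,"wr":45},"luk":{"h":68,"sc":68,"sxy":79},"ukm":{"jc":87,"mws":84,"t":38,"w":9},"vd":96},"mqr":28,"yid":{"pgx":{"stg":92,"u":95},"ty":[77,25],"unt":[98,67,4,85]}}
After op 5 (replace /yid/pgx/u 13): {"cc":69,"fdz":{"c":{"gc":49,"lb":95,"lt":93,"mz":17},"cqo":{"g":48,"nh":92,"s":51,"wr":45},"luk":{"h":68,"sc":68,"sxy":79},"ukm":{"jc":87,"mws":84,"t":38,"w":9},"vd":96},"mqr":28,"yid":{"pgx":{"stg":92,"u":13},"ty":[77,25],"unt":[98,67,4,85]}}
After op 6 (add /fdz/luk/ck 63): {"cc":69,"fdz":{"c":{"gc":49,"lb":95,"lt":93,"mz":17},"cqo":{"g":48,"nh":92,"s":51,"wr":45},"luk":{"ck":63,"h":68,"sc":68,"sxy":79},"ukm":{"jc":87,"mws":84,"t":38,"w":9},"vd":96},"mqr":28,"yid":{"pgx":{"stg":92,"u":13},"ty":[77,25],"unt":[98,67,4,85]}}
After op 7 (replace /yid 84): {"cc":69,"fdz":{"c":{"gc":49,"lb":95,"lt":93,"mz":17},"cqo":{"g":48,"nh":92,"s":51,"wr":45},"luk":{"ck":63,"h":68,"sc":68,"sxy":79},"ukm":{"jc":87,"mws":84,"t":38,"w":9},"vd":96},"mqr":28,"yid":84}
After op 8 (remove /fdz/cqo): {"cc":69,"fdz":{"c":{"gc":49,"lb":95,"lt":93,"mz":17},"luk":{"ck":63,"h":68,"sc":68,"sxy":79},"ukm":{"jc":87,"mws":84,"t":38,"w":9},"vd":96},"mqr":28,"yid":84}
After op 9 (replace /fdz/ukm/mws 36): {"cc":69,"fdz":{"c":{"gc":49,"lb":95,"lt":93,"mz":17},"luk":{"ck":63,"h":68,"sc":68,"sxy":79},"ukm":{"jc":87,"mws":36,"t":38,"w":9},"vd":96},"mqr":28,"yid":84}
After op 10 (remove /fdz/ukm/jc): {"cc":69,"fdz":{"c":{"gc":49,"lb":95,"lt":93,"mz":17},"luk":{"ck":63,"h":68,"sc":68,"sxy":79},"ukm":{"mws":36,"t":38,"w":9},"vd":96},"mqr":28,"yid":84}
After op 11 (remove /fdz/c/lb): {"cc":69,"fdz":{"c":{"gc":49,"lt":93,"mz":17},"luk":{"ck":63,"h":68,"sc":68,"sxy":79},"ukm":{"mws":36,"t":38,"w":9},"vd":96},"mqr":28,"yid":84}
After op 12 (remove /fdz/c): {"cc":69,"fdz":{"luk":{"ck":63,"h":68,"sc":68,"sxy":79},"ukm":{"mws":36,"t":38,"w":9},"vd":96},"mqr":28,"yid":84}
After op 13 (add /fdz/ukm/mws 63): {"cc":69,"fdz":{"luk":{"ck":63,"h":68,"sc":68,"sxy":79},"ukm":{"mws":63,"t":38,"w":9},"vd":96},"mqr":28,"yid":84}
After op 14 (replace /fdz/ukm/t 8): {"cc":69,"fdz":{"luk":{"ck":63,"h":68,"sc":68,"sxy":79},"ukm":{"mws":63,"t":8,"w":9},"vd":96},"mqr":28,"yid":84}
After op 15 (replace /yid 72): {"cc":69,"fdz":{"luk":{"ck":63,"h":68,"sc":68,"sxy":79},"ukm":{"mws":63,"t":8,"w":9},"vd":96},"mqr":28,"yid":72}
After op 16 (replace /fdz/vd 24): {"cc":69,"fdz":{"luk":{"ck":63,"h":68,"sc":68,"sxy":79},"ukm":{"mws":63,"t":8,"w":9},"vd":24},"mqr":28,"yid":72}
After op 17 (add /few 35): {"cc":69,"fdz":{"luk":{"ck":63,"h":68,"sc":68,"sxy":79},"ukm":{"mws":63,"t":8,"w":9},"vd":24},"few":35,"mqr":28,"yid":72}
After op 18 (replace /mqr 8): {"cc":69,"fdz":{"luk":{"ck":63,"h":68,"sc":68,"sxy":79},"ukm":{"mws":63,"t":8,"w":9},"vd":24},"few":35,"mqr":8,"yid":72}
After op 19 (replace /fdz 45): {"cc":69,"fdz":45,"few":35,"mqr":8,"yid":72}
After op 20 (replace /cc 82): {"cc":82,"fdz":45,"few":35,"mqr":8,"yid":72}
After op 21 (replace /yid 14): {"cc":82,"fdz":45,"few":35,"mqr":8,"yid":14}
Value at /mqr: 8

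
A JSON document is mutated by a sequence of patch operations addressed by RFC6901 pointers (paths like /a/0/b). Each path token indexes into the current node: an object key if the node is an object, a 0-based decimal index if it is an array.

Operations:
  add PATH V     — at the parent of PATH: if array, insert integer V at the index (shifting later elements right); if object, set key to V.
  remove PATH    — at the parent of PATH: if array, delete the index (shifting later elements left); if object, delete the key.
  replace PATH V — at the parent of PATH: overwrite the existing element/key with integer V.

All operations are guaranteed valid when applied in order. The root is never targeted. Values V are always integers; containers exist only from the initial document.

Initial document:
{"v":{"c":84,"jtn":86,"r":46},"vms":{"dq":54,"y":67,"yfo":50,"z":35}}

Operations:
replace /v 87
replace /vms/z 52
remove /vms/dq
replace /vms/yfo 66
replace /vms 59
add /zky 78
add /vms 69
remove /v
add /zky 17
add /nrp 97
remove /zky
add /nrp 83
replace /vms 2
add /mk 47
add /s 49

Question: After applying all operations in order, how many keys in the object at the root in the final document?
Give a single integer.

After op 1 (replace /v 87): {"v":87,"vms":{"dq":54,"y":67,"yfo":50,"z":35}}
After op 2 (replace /vms/z 52): {"v":87,"vms":{"dq":54,"y":67,"yfo":50,"z":52}}
After op 3 (remove /vms/dq): {"v":87,"vms":{"y":67,"yfo":50,"z":52}}
After op 4 (replace /vms/yfo 66): {"v":87,"vms":{"y":67,"yfo":66,"z":52}}
After op 5 (replace /vms 59): {"v":87,"vms":59}
After op 6 (add /zky 78): {"v":87,"vms":59,"zky":78}
After op 7 (add /vms 69): {"v":87,"vms":69,"zky":78}
After op 8 (remove /v): {"vms":69,"zky":78}
After op 9 (add /zky 17): {"vms":69,"zky":17}
After op 10 (add /nrp 97): {"nrp":97,"vms":69,"zky":17}
After op 11 (remove /zky): {"nrp":97,"vms":69}
After op 12 (add /nrp 83): {"nrp":83,"vms":69}
After op 13 (replace /vms 2): {"nrp":83,"vms":2}
After op 14 (add /mk 47): {"mk":47,"nrp":83,"vms":2}
After op 15 (add /s 49): {"mk":47,"nrp":83,"s":49,"vms":2}
Size at the root: 4

Answer: 4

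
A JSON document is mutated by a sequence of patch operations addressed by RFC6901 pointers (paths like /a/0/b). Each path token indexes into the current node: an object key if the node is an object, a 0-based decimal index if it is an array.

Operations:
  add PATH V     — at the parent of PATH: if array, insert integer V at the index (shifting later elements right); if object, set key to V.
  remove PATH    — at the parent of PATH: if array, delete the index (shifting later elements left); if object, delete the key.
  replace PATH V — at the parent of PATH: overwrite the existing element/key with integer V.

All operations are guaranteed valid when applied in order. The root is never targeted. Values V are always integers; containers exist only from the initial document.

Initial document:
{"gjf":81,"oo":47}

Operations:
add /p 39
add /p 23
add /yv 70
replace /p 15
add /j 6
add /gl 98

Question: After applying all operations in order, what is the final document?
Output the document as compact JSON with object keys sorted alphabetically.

Answer: {"gjf":81,"gl":98,"j":6,"oo":47,"p":15,"yv":70}

Derivation:
After op 1 (add /p 39): {"gjf":81,"oo":47,"p":39}
After op 2 (add /p 23): {"gjf":81,"oo":47,"p":23}
After op 3 (add /yv 70): {"gjf":81,"oo":47,"p":23,"yv":70}
After op 4 (replace /p 15): {"gjf":81,"oo":47,"p":15,"yv":70}
After op 5 (add /j 6): {"gjf":81,"j":6,"oo":47,"p":15,"yv":70}
After op 6 (add /gl 98): {"gjf":81,"gl":98,"j":6,"oo":47,"p":15,"yv":70}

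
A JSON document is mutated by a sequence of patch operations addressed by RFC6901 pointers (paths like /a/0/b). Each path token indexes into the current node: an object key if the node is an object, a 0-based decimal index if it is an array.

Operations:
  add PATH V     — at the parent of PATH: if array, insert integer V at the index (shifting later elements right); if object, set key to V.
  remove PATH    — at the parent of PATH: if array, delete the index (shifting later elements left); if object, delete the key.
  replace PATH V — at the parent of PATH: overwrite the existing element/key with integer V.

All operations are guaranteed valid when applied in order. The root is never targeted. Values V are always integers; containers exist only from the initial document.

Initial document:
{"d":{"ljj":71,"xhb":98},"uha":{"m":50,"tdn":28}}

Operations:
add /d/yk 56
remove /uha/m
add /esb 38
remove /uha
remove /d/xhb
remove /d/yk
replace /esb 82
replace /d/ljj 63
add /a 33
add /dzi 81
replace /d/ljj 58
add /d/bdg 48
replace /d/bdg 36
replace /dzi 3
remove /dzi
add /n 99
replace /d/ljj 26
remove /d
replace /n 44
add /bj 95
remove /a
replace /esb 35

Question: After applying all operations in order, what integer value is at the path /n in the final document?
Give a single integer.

After op 1 (add /d/yk 56): {"d":{"ljj":71,"xhb":98,"yk":56},"uha":{"m":50,"tdn":28}}
After op 2 (remove /uha/m): {"d":{"ljj":71,"xhb":98,"yk":56},"uha":{"tdn":28}}
After op 3 (add /esb 38): {"d":{"ljj":71,"xhb":98,"yk":56},"esb":38,"uha":{"tdn":28}}
After op 4 (remove /uha): {"d":{"ljj":71,"xhb":98,"yk":56},"esb":38}
After op 5 (remove /d/xhb): {"d":{"ljj":71,"yk":56},"esb":38}
After op 6 (remove /d/yk): {"d":{"ljj":71},"esb":38}
After op 7 (replace /esb 82): {"d":{"ljj":71},"esb":82}
After op 8 (replace /d/ljj 63): {"d":{"ljj":63},"esb":82}
After op 9 (add /a 33): {"a":33,"d":{"ljj":63},"esb":82}
After op 10 (add /dzi 81): {"a":33,"d":{"ljj":63},"dzi":81,"esb":82}
After op 11 (replace /d/ljj 58): {"a":33,"d":{"ljj":58},"dzi":81,"esb":82}
After op 12 (add /d/bdg 48): {"a":33,"d":{"bdg":48,"ljj":58},"dzi":81,"esb":82}
After op 13 (replace /d/bdg 36): {"a":33,"d":{"bdg":36,"ljj":58},"dzi":81,"esb":82}
After op 14 (replace /dzi 3): {"a":33,"d":{"bdg":36,"ljj":58},"dzi":3,"esb":82}
After op 15 (remove /dzi): {"a":33,"d":{"bdg":36,"ljj":58},"esb":82}
After op 16 (add /n 99): {"a":33,"d":{"bdg":36,"ljj":58},"esb":82,"n":99}
After op 17 (replace /d/ljj 26): {"a":33,"d":{"bdg":36,"ljj":26},"esb":82,"n":99}
After op 18 (remove /d): {"a":33,"esb":82,"n":99}
After op 19 (replace /n 44): {"a":33,"esb":82,"n":44}
After op 20 (add /bj 95): {"a":33,"bj":95,"esb":82,"n":44}
After op 21 (remove /a): {"bj":95,"esb":82,"n":44}
After op 22 (replace /esb 35): {"bj":95,"esb":35,"n":44}
Value at /n: 44

Answer: 44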